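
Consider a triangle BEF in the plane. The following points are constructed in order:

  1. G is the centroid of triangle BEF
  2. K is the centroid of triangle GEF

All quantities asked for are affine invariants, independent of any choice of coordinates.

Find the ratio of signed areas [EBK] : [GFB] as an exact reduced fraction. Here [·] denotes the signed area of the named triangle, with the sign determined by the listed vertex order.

[EBK]:[GFB] = -4/3

Choose coordinates B = (0, 0), E = (1, 0), F = (0, 1).
1. G is the centroid of triangle BEF ⇒ G = (1/3, 1/3)
2. K is the centroid of triangle GEF ⇒ K = (4/9, 4/9)
2·[EBK] = -4/9, 2·[GFB] = 1/3
[EBK]:[GFB] = -4/9:1/3 = -4/3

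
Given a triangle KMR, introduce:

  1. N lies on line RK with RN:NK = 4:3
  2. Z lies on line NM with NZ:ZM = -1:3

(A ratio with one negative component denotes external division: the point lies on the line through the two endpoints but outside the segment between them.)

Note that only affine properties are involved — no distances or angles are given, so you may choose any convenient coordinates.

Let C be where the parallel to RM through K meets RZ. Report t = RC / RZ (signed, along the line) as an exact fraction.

t = 7/6

Set K = (0, 0), M = (1, 0), R = (0, 1); any affine frame gives the same invariant.
1. N lies on line RK with RN:NK = 4:3 ⇒ N = (0, 3/7)
2. Z lies on line NM with NZ:ZM = -1:3 ⇒ Z = (-1/2, 9/14)
through K parallel to RM: direction (1, -1); meets RZ at C = (-7/12, 7/12)
C = R + t·(Z−R) with t = 7/6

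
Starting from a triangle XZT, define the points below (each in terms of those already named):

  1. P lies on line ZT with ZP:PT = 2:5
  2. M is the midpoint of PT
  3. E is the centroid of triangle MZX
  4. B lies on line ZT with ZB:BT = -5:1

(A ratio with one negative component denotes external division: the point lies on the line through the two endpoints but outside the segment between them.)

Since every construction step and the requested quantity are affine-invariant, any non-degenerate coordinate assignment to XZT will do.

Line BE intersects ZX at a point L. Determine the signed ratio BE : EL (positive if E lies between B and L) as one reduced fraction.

BE:EL = 29/6

Work in coordinates with X = (0, 0), Z = (1, 0), T = (0, 1).
1. P lies on line ZT with ZP:PT = 2:5 ⇒ P = (5/7, 2/7)
2. M is the midpoint of PT ⇒ M = (5/14, 9/14)
3. E is the centroid of triangle MZX ⇒ E = (19/42, 3/14)
4. B lies on line ZT with ZB:BT = -5:1 ⇒ B = (-1/4, 5/4)
line BE meets ZX at L = (52/87, 0)
E = B + t·(L−B) with t = 29/35, so BE:EL = 29/35:6/35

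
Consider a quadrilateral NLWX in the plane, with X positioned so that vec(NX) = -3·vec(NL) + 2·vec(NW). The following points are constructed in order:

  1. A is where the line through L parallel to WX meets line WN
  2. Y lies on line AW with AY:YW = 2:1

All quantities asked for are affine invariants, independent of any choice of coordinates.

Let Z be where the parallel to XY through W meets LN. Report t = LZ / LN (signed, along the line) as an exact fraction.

t = -16/11

Choose coordinates N = (0, 0), L = (1, 0), W = (0, 1), X = (-3, 2).
1. A is where the line through L parallel to WX meets line WN ⇒ A = (0, 1/3)
2. Y lies on line AW with AY:YW = 2:1 ⇒ Y = (0, 7/9)
through W parallel to XY: direction (3, -11/9); meets LN at Z = (27/11, 0)
Z = L + t·(N−L) with t = -16/11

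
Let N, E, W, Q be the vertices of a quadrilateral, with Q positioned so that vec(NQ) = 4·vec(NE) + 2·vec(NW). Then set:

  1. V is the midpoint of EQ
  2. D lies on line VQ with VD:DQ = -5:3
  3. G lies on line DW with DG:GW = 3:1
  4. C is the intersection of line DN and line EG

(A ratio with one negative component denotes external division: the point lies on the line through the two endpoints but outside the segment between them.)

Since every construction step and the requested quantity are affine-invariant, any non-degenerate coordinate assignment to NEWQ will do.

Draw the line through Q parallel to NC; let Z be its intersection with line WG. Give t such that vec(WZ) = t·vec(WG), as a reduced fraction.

Assign N = (0, 0), E = (1, 0), W = (0, 1), Q = (4, 2) — the answer is frame-independent, so this choice is without loss of generality.
1. V is the midpoint of EQ ⇒ V = (5/2, 1)
2. D lies on line VQ with VD:DQ = -5:3 ⇒ D = (25/4, 7/2)
3. G lies on line DW with DG:GW = 3:1 ⇒ G = (25/16, 13/8)
4. C is the intersection of line DN and line EG ⇒ C = (325/262, 91/131)
through Q parallel to NC: direction (325/262, 91/131); meets WG at Z = (31/4, 41/10)
Z = W + t·(G−W) with t = 124/25

t = 124/25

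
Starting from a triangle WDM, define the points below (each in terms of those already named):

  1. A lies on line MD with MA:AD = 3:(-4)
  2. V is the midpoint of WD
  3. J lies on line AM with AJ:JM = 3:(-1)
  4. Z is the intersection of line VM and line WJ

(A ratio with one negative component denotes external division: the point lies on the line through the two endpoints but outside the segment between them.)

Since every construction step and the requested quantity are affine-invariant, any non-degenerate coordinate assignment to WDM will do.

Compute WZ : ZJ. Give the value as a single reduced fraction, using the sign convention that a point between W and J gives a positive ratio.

WZ:ZJ = 2/3

Assign W = (0, 0), D = (1, 0), M = (0, 1) — the answer is frame-independent, so this choice is without loss of generality.
1. A lies on line MD with MA:AD = 3:(-4) ⇒ A = (-3, 4)
2. V is the midpoint of WD ⇒ V = (1/2, 0)
3. J lies on line AM with AJ:JM = 3:(-1) ⇒ J = (3/2, -1/2)
4. Z is the intersection of line VM and line WJ ⇒ Z = (3/5, -1/5)
Z = W + t·(J−W) with t = 2/5, so WZ:ZJ = t:(1−t) = 2/5:3/5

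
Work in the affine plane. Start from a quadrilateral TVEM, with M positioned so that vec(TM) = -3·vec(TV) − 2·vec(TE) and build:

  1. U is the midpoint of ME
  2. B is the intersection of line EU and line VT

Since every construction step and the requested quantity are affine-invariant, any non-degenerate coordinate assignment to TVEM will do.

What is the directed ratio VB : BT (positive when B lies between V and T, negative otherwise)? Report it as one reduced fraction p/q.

Work in coordinates with T = (0, 0), V = (1, 0), E = (0, 1), M = (-3, -2).
1. U is the midpoint of ME ⇒ U = (-3/2, -1/2)
2. B is the intersection of line EU and line VT ⇒ B = (-1, 0)
B = V + t·(T−V) with t = 2, so VB:BT = t:(1−t) = 2:-1

VB:BT = -2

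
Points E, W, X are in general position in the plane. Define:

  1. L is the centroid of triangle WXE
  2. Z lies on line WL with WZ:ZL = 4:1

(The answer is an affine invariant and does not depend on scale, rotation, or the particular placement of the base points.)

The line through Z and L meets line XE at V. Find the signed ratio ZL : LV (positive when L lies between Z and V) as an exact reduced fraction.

Work in coordinates with E = (0, 0), W = (1, 0), X = (0, 1).
1. L is the centroid of triangle WXE ⇒ L = (1/3, 1/3)
2. Z lies on line WL with WZ:ZL = 4:1 ⇒ Z = (7/15, 4/15)
line ZL meets XE at V = (0, 1/2)
L = Z + t·(V−Z) with t = 2/7, so ZL:LV = 2/7:5/7

ZL:LV = 2/5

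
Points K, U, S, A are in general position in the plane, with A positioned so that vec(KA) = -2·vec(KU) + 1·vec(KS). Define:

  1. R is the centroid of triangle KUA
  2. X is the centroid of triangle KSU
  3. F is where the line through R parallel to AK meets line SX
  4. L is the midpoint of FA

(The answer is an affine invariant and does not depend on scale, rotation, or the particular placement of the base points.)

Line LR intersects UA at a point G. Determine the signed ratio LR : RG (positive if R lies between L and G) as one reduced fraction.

LR:RG = 1/6

Work in coordinates with K = (0, 0), U = (1, 0), S = (0, 1), A = (-2, 1).
1. R is the centroid of triangle KUA ⇒ R = (-1/3, 1/3)
2. X is the centroid of triangle KSU ⇒ X = (1/3, 1/3)
3. F is where the line through R parallel to AK meets line SX ⇒ F = (5/9, -1/9)
4. L is the midpoint of FA ⇒ L = (-13/18, 4/9)
line LR meets UA at G = (2, -1/3)
R = L + t·(G−L) with t = 1/7, so LR:RG = 1/7:6/7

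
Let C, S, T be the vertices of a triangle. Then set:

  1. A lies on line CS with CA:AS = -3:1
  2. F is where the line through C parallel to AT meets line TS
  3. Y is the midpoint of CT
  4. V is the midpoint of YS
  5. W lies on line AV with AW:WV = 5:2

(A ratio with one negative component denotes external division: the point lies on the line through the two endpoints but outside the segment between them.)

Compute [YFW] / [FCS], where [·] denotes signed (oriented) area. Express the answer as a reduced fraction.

[YFW]:[FCS] = -1/2

Set C = (0, 0), S = (1, 0), T = (0, 1); any affine frame gives the same invariant.
1. A lies on line CS with CA:AS = -3:1 ⇒ A = (3/2, 0)
2. F is where the line through C parallel to AT meets line TS ⇒ F = (3, -2)
3. Y is the midpoint of CT ⇒ Y = (0, 1/2)
4. V is the midpoint of YS ⇒ V = (1/2, 1/4)
5. W lies on line AV with AW:WV = 5:2 ⇒ W = (11/14, 5/28)
2·[YFW] = 1, 2·[FCS] = -2
[YFW]:[FCS] = 1:-2 = -1/2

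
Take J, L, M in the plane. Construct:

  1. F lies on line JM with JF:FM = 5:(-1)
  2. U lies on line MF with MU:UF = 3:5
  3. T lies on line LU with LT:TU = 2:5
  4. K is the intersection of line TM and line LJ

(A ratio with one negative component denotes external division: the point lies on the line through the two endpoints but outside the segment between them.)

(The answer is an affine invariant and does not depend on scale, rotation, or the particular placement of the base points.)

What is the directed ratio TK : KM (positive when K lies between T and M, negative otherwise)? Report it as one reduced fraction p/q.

Set J = (0, 0), L = (1, 0), M = (0, 1); any affine frame gives the same invariant.
1. F lies on line JM with JF:FM = 5:(-1) ⇒ F = (0, 5/4)
2. U lies on line MF with MU:UF = 3:5 ⇒ U = (0, 35/32)
3. T lies on line LU with LT:TU = 2:5 ⇒ T = (5/7, 5/16)
4. K is the intersection of line TM and line LJ ⇒ K = (80/77, 0)
K = T + t·(M−T) with t = -5/11, so TK:KM = t:(1−t) = -5/11:16/11

TK:KM = -5/16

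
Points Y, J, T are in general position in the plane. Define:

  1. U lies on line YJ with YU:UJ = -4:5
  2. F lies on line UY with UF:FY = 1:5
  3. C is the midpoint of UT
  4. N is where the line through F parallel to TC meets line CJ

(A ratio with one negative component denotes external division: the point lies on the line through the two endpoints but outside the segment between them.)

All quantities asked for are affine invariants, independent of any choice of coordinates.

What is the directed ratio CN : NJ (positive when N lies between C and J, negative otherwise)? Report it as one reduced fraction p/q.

Choose coordinates Y = (0, 0), J = (1, 0), T = (0, 1).
1. U lies on line YJ with YU:UJ = -4:5 ⇒ U = (-4, 0)
2. F lies on line UY with UF:FY = 1:5 ⇒ F = (-10/3, 0)
3. C is the midpoint of UT ⇒ C = (-2, 1/2)
4. N is where the line through F parallel to TC meets line CJ ⇒ N = (-8/5, 13/30)
N = C + t·(J−C) with t = 2/15, so CN:NJ = t:(1−t) = 2/15:13/15

CN:NJ = 2/13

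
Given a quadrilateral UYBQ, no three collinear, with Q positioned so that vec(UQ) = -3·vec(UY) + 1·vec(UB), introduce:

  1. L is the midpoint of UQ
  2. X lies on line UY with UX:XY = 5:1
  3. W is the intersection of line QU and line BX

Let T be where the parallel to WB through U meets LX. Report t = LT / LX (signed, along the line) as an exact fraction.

Work in coordinates with U = (0, 0), Y = (1, 0), B = (0, 1), Q = (-3, 1).
1. L is the midpoint of UQ ⇒ L = (-3/2, 1/2)
2. X lies on line UY with UX:XY = 5:1 ⇒ X = (5/6, 0)
3. W is the intersection of line QU and line BX ⇒ W = (15/13, -5/13)
through U parallel to WB: direction (-15/13, 18/13); meets LX at T = (-25/138, 5/23)
T = L + t·(X−L) with t = 13/23

t = 13/23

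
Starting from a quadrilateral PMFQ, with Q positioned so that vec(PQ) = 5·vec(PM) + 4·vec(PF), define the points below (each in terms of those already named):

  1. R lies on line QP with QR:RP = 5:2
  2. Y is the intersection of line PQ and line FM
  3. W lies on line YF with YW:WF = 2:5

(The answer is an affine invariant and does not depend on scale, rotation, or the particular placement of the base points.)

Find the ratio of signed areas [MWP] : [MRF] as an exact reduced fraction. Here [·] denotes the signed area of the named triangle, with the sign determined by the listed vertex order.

Choose coordinates P = (0, 0), M = (1, 0), F = (0, 1), Q = (5, 4).
1. R lies on line QP with QR:RP = 5:2 ⇒ R = (10/7, 8/7)
2. Y is the intersection of line PQ and line FM ⇒ Y = (5/9, 4/9)
3. W lies on line YF with YW:WF = 2:5 ⇒ W = (25/63, 38/63)
2·[MWP] = 38/63, 2·[MRF] = 11/7
[MWP]:[MRF] = 38/63:11/7 = 38/99

[MWP]:[MRF] = 38/99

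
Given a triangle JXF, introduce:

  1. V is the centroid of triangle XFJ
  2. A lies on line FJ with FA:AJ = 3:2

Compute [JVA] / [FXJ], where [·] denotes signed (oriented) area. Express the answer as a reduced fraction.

[JVA]:[FXJ] = -2/15

Set J = (0, 0), X = (1, 0), F = (0, 1); any affine frame gives the same invariant.
1. V is the centroid of triangle XFJ ⇒ V = (1/3, 1/3)
2. A lies on line FJ with FA:AJ = 3:2 ⇒ A = (0, 2/5)
2·[JVA] = 2/15, 2·[FXJ] = -1
[JVA]:[FXJ] = 2/15:-1 = -2/15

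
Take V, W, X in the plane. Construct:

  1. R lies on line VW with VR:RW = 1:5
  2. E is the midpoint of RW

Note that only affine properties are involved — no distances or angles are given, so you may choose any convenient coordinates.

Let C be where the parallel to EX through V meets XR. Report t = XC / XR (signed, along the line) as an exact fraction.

t = 7/5

Assign V = (0, 0), W = (1, 0), X = (0, 1) — the answer is frame-independent, so this choice is without loss of generality.
1. R lies on line VW with VR:RW = 1:5 ⇒ R = (1/6, 0)
2. E is the midpoint of RW ⇒ E = (7/12, 0)
through V parallel to EX: direction (-7/12, 1); meets XR at C = (7/30, -2/5)
C = X + t·(R−X) with t = 7/5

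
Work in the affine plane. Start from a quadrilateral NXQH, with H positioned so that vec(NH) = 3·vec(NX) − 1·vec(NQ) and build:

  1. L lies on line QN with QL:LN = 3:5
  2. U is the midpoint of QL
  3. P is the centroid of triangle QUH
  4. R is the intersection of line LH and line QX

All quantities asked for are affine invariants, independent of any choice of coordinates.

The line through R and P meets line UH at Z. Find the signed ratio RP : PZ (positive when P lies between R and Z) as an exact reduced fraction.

RP:PZ = -35/11

Assign N = (0, 0), X = (1, 0), Q = (0, 1), H = (3, -1) — the answer is frame-independent, so this choice is without loss of generality.
1. L lies on line QN with QL:LN = 3:5 ⇒ L = (0, 5/8)
2. U is the midpoint of QL ⇒ U = (0, 13/16)
3. P is the centroid of triangle QUH ⇒ P = (1, 13/48)
4. R is the intersection of line LH and line QX ⇒ R = (9/11, 2/11)
line RP meets UH at Z = (33/35, 17/70)
P = R + t·(Z−R) with t = 35/24, so RP:PZ = 35/24:-11/24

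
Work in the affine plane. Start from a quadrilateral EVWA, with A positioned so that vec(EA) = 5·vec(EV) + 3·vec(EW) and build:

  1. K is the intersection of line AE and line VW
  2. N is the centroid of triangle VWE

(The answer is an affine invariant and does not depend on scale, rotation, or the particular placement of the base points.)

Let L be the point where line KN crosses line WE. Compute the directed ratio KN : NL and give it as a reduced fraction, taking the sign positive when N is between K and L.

Work in coordinates with E = (0, 0), V = (1, 0), W = (0, 1), A = (5, 3).
1. K is the intersection of line AE and line VW ⇒ K = (5/8, 3/8)
2. N is the centroid of triangle VWE ⇒ N = (1/3, 1/3)
line KN meets WE at L = (0, 2/7)
N = K + t·(L−K) with t = 7/15, so KN:NL = 7/15:8/15

KN:NL = 7/8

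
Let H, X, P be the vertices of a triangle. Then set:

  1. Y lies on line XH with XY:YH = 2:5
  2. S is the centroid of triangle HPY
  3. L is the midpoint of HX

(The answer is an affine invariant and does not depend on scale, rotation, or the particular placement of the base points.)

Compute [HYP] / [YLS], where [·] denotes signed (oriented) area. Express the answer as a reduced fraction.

Work in coordinates with H = (0, 0), X = (1, 0), P = (0, 1).
1. Y lies on line XH with XY:YH = 2:5 ⇒ Y = (5/7, 0)
2. S is the centroid of triangle HPY ⇒ S = (5/21, 1/3)
3. L is the midpoint of HX ⇒ L = (1/2, 0)
2·[HYP] = 5/7, 2·[YLS] = -1/14
[HYP]:[YLS] = 5/7:-1/14 = -10

[HYP]:[YLS] = -10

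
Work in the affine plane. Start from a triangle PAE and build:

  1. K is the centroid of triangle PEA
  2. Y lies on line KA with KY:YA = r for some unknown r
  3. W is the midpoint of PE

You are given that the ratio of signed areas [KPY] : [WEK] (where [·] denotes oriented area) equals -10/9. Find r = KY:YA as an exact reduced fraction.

Assign P = (0, 0), A = (1, 0), E = (0, 1) — the answer is frame-independent, so this choice is without loss of generality.
1. K is the centroid of triangle PEA ⇒ K = (1/3, 1/3)
2. With KY:YA = r, write λ = r/(r+1) so Y = K + λ·(A−K); Y is affine-linear in λ
3. W is the midpoint of PE ⇒ W = (0, 1/2)
Every point depending on Y is an affine combination of Y and λ-independent points, so each such coordinate is linear in λ; the λ² term in each signed area is a multiple of (A−K)×(A−K) = 0, so 2·[KPY] and 2·[WEK] are each linear in λ. Evaluating at λ=0 and λ=1:
  2·[KPY] = 1/3·λ,   2·[WEK] = -1/6
So [KPY]:[WEK] = (1/3·λ) / (-1/6). Setting this equal to -10/9:
  1/3·λ = -10/9·(-1/6)  ⇒  λ = 5/9
Then r = λ/(1−λ) = (5/9)/(4/9) = 5/4. Check: with r = 5/4, Y = (19/27, 4/27) and [KPY]:[WEK] = -10/9 as required.

r = 5/4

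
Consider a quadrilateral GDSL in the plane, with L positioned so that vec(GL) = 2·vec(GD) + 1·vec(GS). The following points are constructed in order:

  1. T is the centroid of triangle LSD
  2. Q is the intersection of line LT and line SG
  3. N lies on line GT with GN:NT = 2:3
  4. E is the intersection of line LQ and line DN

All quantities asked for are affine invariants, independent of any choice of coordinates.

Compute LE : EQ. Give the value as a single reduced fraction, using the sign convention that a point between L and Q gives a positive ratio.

LE:EQ = 13

Work in coordinates with G = (0, 0), D = (1, 0), S = (0, 1), L = (2, 1).
1. T is the centroid of triangle LSD ⇒ T = (1, 2/3)
2. Q is the intersection of line LT and line SG ⇒ Q = (0, 1/3)
3. N lies on line GT with GN:NT = 2:3 ⇒ N = (2/5, 4/15)
4. E is the intersection of line LQ and line DN ⇒ E = (1/7, 8/21)
E = L + t·(Q−L) with t = 13/14, so LE:EQ = t:(1−t) = 13/14:1/14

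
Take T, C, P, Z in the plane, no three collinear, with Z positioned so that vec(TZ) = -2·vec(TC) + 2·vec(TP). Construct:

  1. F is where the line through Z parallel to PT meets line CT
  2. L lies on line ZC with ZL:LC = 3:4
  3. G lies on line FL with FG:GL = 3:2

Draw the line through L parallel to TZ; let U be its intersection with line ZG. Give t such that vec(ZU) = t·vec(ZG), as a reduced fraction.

Choose coordinates T = (0, 0), C = (1, 0), P = (0, 1), Z = (-2, 2).
1. F is where the line through Z parallel to PT meets line CT ⇒ F = (-2, 0)
2. L lies on line ZC with ZL:LC = 3:4 ⇒ L = (-5/7, 8/7)
3. G lies on line FL with FG:GL = 3:2 ⇒ G = (-43/35, 24/35)
through L parallel to TZ: direction (-2, 2); meets ZG at U = (-347/133, 404/133)
U = Z + t·(G−Z) with t = -15/19

t = -15/19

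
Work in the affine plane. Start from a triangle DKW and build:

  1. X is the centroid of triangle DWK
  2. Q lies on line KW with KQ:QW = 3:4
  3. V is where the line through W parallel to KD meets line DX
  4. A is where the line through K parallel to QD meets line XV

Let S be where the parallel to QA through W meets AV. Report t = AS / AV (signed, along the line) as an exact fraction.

Assign D = (0, 0), K = (1, 0), W = (0, 1) — the answer is frame-independent, so this choice is without loss of generality.
1. X is the centroid of triangle DWK ⇒ X = (1/3, 1/3)
2. Q lies on line KW with KQ:QW = 3:4 ⇒ Q = (4/7, 3/7)
3. V is where the line through W parallel to KD meets line DX ⇒ V = (1, 1)
4. A is where the line through K parallel to QD meets line XV ⇒ A = (-3, -3)
through W parallel to QA: direction (-25/7, -24/7); meets AV at S = (25, 25)
S = A + t·(V−A) with t = 7

t = 7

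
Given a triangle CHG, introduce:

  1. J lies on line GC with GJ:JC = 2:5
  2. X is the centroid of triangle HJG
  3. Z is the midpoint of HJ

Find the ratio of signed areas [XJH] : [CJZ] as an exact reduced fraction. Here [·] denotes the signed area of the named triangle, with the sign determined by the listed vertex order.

[XJH]:[CJZ] = -4/15

Assign C = (0, 0), H = (1, 0), G = (0, 1) — the answer is frame-independent, so this choice is without loss of generality.
1. J lies on line GC with GJ:JC = 2:5 ⇒ J = (0, 5/7)
2. X is the centroid of triangle HJG ⇒ X = (1/3, 4/7)
3. Z is the midpoint of HJ ⇒ Z = (1/2, 5/14)
2·[XJH] = 2/21, 2·[CJZ] = -5/14
[XJH]:[CJZ] = 2/21:-5/14 = -4/15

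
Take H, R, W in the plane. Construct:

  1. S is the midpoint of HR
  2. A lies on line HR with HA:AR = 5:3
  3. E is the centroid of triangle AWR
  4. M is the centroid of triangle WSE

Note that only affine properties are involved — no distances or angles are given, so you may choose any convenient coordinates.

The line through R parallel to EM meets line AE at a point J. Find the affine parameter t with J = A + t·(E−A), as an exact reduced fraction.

t = 3/4

Choose coordinates H = (0, 0), R = (1, 0), W = (0, 1).
1. S is the midpoint of HR ⇒ S = (1/2, 0)
2. A lies on line HR with HA:AR = 5:3 ⇒ A = (5/8, 0)
3. E is the centroid of triangle AWR ⇒ E = (13/24, 1/3)
4. M is the centroid of triangle WSE ⇒ M = (25/72, 4/9)
through R parallel to EM: direction (-7/36, 1/9); meets AE at J = (9/16, 1/4)
J = A + t·(E−A) with t = 3/4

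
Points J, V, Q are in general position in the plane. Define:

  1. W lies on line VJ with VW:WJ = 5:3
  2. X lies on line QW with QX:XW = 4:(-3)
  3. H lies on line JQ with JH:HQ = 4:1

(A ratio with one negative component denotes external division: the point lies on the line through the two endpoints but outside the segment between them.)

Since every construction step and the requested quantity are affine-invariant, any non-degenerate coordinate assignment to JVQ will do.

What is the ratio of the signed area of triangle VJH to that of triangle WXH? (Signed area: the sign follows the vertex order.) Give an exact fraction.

Set J = (0, 0), V = (1, 0), Q = (0, 1); any affine frame gives the same invariant.
1. W lies on line VJ with VW:WJ = 5:3 ⇒ W = (3/8, 0)
2. X lies on line QW with QX:XW = 4:(-3) ⇒ X = (3/2, -3)
3. H lies on line JQ with JH:HQ = 4:1 ⇒ H = (0, 4/5)
2·[VJH] = -4/5, 2·[WXH] = -9/40
[VJH]:[WXH] = -4/5:-9/40 = 32/9

[VJH]:[WXH] = 32/9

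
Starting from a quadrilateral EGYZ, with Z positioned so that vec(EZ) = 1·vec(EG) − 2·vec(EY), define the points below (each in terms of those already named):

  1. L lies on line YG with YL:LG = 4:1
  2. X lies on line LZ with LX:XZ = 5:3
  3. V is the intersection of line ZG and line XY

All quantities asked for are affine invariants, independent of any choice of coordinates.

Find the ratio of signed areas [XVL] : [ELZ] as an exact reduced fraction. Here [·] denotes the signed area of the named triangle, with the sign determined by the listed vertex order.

[XVL]:[ELZ] = -5/111

Set E = (0, 0), G = (1, 0), Y = (0, 1), Z = (1, -2); any affine frame gives the same invariant.
1. L lies on line YG with YL:LG = 4:1 ⇒ L = (4/5, 1/5)
2. X lies on line LZ with LX:XZ = 5:3 ⇒ X = (37/40, -47/40)
3. V is the intersection of line ZG and line XY ⇒ V = (1, -50/37)
2·[XVL] = 3/37, 2·[ELZ] = -9/5
[XVL]:[ELZ] = 3/37:-9/5 = -5/111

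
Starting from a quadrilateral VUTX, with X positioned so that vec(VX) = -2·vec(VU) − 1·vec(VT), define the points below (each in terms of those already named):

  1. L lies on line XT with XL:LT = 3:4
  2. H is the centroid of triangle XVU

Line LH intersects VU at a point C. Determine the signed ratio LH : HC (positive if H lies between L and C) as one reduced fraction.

LH:HC = -4/7

Choose coordinates V = (0, 0), U = (1, 0), T = (0, 1), X = (-2, -1).
1. L lies on line XT with XL:LT = 3:4 ⇒ L = (-8/7, -1/7)
2. H is the centroid of triangle XVU ⇒ H = (-1/3, -1/3)
line LH meets VU at C = (-7/4, 0)
H = L + t·(C−L) with t = -4/3, so LH:HC = -4/3:7/3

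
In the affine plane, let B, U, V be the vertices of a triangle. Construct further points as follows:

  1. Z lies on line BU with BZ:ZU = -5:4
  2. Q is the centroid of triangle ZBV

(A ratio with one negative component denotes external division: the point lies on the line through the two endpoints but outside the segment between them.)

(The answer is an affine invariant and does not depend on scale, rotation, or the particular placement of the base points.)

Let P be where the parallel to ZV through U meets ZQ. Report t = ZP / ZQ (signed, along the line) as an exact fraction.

Assign B = (0, 0), U = (1, 0), V = (0, 1) — the answer is frame-independent, so this choice is without loss of generality.
1. Z lies on line BU with BZ:ZU = -5:4 ⇒ Z = (5, 0)
2. Q is the centroid of triangle ZBV ⇒ Q = (5/3, 1/3)
through U parallel to ZV: direction (-5, 1); meets ZQ at P = (-3, 4/5)
P = Z + t·(Q−Z) with t = 12/5

t = 12/5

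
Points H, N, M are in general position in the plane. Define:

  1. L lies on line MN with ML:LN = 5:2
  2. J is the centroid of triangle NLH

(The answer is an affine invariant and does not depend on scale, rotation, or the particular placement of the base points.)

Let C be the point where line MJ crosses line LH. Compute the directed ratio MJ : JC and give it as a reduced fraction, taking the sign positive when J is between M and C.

MJ:JC = -17/2

Assign H = (0, 0), N = (1, 0), M = (0, 1) — the answer is frame-independent, so this choice is without loss of generality.
1. L lies on line MN with ML:LN = 5:2 ⇒ L = (5/7, 2/7)
2. J is the centroid of triangle NLH ⇒ J = (4/7, 2/21)
line MJ meets LH at C = (60/119, 24/119)
J = M + t·(C−M) with t = 17/15, so MJ:JC = 17/15:-2/15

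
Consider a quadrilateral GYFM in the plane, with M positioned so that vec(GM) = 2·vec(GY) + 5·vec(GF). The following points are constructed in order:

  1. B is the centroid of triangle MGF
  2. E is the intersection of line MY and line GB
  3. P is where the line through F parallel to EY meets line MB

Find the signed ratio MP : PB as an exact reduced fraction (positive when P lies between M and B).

MP:PB = -18/7

Set G = (0, 0), Y = (1, 0), F = (0, 1), M = (2, 5); any affine frame gives the same invariant.
1. B is the centroid of triangle MGF ⇒ B = (2/3, 2)
2. E is the intersection of line MY and line GB ⇒ E = (5/2, 15/2)
3. P is where the line through F parallel to EY meets line MB ⇒ P = (-2/11, 1/11)
P = M + t·(B−M) with t = 18/11, so MP:PB = t:(1−t) = 18/11:-7/11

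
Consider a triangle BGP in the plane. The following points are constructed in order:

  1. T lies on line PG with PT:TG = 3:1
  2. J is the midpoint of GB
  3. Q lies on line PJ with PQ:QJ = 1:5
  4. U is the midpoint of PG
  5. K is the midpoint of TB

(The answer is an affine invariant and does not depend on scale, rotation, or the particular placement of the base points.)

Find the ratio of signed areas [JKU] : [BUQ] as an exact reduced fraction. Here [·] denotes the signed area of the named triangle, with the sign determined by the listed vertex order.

[JKU]:[BUQ] = -1/6

Set B = (0, 0), G = (1, 0), P = (0, 1); any affine frame gives the same invariant.
1. T lies on line PG with PT:TG = 3:1 ⇒ T = (3/4, 1/4)
2. J is the midpoint of GB ⇒ J = (1/2, 0)
3. Q lies on line PJ with PQ:QJ = 1:5 ⇒ Q = (1/12, 5/6)
4. U is the midpoint of PG ⇒ U = (1/2, 1/2)
5. K is the midpoint of TB ⇒ K = (3/8, 1/8)
2·[JKU] = -1/16, 2·[BUQ] = 3/8
[JKU]:[BUQ] = -1/16:3/8 = -1/6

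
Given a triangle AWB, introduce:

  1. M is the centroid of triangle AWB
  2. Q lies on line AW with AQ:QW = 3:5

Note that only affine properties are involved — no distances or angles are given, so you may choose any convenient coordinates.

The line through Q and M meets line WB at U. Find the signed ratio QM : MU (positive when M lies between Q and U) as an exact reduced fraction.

Set A = (0, 0), W = (1, 0), B = (0, 1); any affine frame gives the same invariant.
1. M is the centroid of triangle AWB ⇒ M = (1/3, 1/3)
2. Q lies on line AW with AQ:QW = 3:5 ⇒ Q = (3/8, 0)
line QM meets WB at U = (2/7, 5/7)
M = Q + t·(U−Q) with t = 7/15, so QM:MU = 7/15:8/15

QM:MU = 7/8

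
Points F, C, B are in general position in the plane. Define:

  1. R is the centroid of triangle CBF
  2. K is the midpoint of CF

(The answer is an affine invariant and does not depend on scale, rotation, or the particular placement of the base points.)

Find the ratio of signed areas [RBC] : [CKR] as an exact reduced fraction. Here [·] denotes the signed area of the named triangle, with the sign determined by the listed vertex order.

Assign F = (0, 0), C = (1, 0), B = (0, 1) — the answer is frame-independent, so this choice is without loss of generality.
1. R is the centroid of triangle CBF ⇒ R = (1/3, 1/3)
2. K is the midpoint of CF ⇒ K = (1/2, 0)
2·[RBC] = -1/3, 2·[CKR] = -1/6
[RBC]:[CKR] = -1/3:-1/6 = 2

[RBC]:[CKR] = 2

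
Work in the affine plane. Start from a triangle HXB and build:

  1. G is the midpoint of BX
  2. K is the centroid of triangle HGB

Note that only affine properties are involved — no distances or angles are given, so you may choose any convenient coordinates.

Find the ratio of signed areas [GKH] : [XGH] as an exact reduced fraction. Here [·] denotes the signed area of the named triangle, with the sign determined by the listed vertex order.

[GKH]:[XGH] = 1/3

Work in coordinates with H = (0, 0), X = (1, 0), B = (0, 1).
1. G is the midpoint of BX ⇒ G = (1/2, 1/2)
2. K is the centroid of triangle HGB ⇒ K = (1/6, 1/2)
2·[GKH] = 1/6, 2·[XGH] = 1/2
[GKH]:[XGH] = 1/6:1/2 = 1/3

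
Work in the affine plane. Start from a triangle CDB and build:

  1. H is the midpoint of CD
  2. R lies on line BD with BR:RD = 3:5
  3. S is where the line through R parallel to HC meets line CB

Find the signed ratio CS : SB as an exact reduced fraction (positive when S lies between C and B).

Choose coordinates C = (0, 0), D = (1, 0), B = (0, 1).
1. H is the midpoint of CD ⇒ H = (1/2, 0)
2. R lies on line BD with BR:RD = 3:5 ⇒ R = (3/8, 5/8)
3. S is where the line through R parallel to HC meets line CB ⇒ S = (0, 5/8)
S = C + t·(B−C) with t = 5/8, so CS:SB = t:(1−t) = 5/8:3/8

CS:SB = 5/3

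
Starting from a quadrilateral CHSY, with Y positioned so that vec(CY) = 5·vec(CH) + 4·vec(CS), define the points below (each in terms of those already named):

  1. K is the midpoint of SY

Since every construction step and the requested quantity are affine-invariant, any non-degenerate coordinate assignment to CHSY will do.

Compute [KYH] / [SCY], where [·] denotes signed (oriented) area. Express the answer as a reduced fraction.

[KYH]:[SCY] = -4/5

Choose coordinates C = (0, 0), H = (1, 0), S = (0, 1), Y = (5, 4).
1. K is the midpoint of SY ⇒ K = (5/2, 5/2)
2·[KYH] = -4, 2·[SCY] = 5
[KYH]:[SCY] = -4:5 = -4/5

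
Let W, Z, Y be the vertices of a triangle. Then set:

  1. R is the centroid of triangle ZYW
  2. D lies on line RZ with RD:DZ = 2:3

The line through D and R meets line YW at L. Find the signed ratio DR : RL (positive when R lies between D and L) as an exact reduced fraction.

DR:RL = 4/5

Choose coordinates W = (0, 0), Z = (1, 0), Y = (0, 1).
1. R is the centroid of triangle ZYW ⇒ R = (1/3, 1/3)
2. D lies on line RZ with RD:DZ = 2:3 ⇒ D = (3/5, 1/5)
line DR meets YW at L = (0, 1/2)
R = D + t·(L−D) with t = 4/9, so DR:RL = 4/9:5/9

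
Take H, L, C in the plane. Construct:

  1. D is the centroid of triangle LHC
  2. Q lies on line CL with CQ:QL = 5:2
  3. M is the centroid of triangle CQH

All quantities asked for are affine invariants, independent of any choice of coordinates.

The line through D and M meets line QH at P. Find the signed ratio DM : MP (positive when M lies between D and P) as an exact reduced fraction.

DM:MP = -2/5

Assign H = (0, 0), L = (1, 0), C = (0, 1) — the answer is frame-independent, so this choice is without loss of generality.
1. D is the centroid of triangle LHC ⇒ D = (1/3, 1/3)
2. Q lies on line CL with CQ:QL = 5:2 ⇒ Q = (5/7, 2/7)
3. M is the centroid of triangle CQH ⇒ M = (5/21, 3/7)
line DM meets QH at P = (10/21, 4/21)
M = D + t·(P−D) with t = -2/3, so DM:MP = -2/3:5/3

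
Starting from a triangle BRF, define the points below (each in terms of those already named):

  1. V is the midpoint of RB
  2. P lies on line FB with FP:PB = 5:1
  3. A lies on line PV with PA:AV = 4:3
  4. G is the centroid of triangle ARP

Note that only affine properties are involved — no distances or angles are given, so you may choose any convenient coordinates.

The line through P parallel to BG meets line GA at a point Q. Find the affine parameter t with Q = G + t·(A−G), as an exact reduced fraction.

t = 9

Set B = (0, 0), R = (1, 0), F = (0, 1); any affine frame gives the same invariant.
1. V is the midpoint of RB ⇒ V = (1/2, 0)
2. P lies on line FB with FP:PB = 5:1 ⇒ P = (0, 1/6)
3. A lies on line PV with PA:AV = 4:3 ⇒ A = (2/7, 1/14)
4. G is the centroid of triangle ARP ⇒ G = (3/7, 5/63)
through P parallel to BG: direction (3/7, 5/63); meets GA at Q = (-6/7, 1/126)
Q = G + t·(A−G) with t = 9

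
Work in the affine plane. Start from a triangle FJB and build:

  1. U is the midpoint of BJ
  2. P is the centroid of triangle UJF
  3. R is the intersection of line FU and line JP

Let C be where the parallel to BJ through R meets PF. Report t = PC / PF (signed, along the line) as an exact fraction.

Work in coordinates with F = (0, 0), J = (1, 0), B = (0, 1).
1. U is the midpoint of BJ ⇒ U = (1/2, 1/2)
2. P is the centroid of triangle UJF ⇒ P = (1/2, 1/6)
3. R is the intersection of line FU and line JP ⇒ R = (1/4, 1/4)
through R parallel to BJ: direction (1, -1); meets PF at C = (3/8, 1/8)
C = P + t·(F−P) with t = 1/4

t = 1/4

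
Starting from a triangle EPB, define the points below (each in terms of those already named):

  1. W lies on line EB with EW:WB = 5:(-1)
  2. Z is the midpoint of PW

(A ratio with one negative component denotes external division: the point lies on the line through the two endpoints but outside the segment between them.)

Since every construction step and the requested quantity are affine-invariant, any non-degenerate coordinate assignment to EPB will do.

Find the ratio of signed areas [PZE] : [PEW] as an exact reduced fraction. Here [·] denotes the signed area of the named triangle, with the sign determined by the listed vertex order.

Choose coordinates E = (0, 0), P = (1, 0), B = (0, 1).
1. W lies on line EB with EW:WB = 5:(-1) ⇒ W = (0, 5/4)
2. Z is the midpoint of PW ⇒ Z = (1/2, 5/8)
2·[PZE] = 5/8, 2·[PEW] = -5/4
[PZE]:[PEW] = 5/8:-5/4 = -1/2

[PZE]:[PEW] = -1/2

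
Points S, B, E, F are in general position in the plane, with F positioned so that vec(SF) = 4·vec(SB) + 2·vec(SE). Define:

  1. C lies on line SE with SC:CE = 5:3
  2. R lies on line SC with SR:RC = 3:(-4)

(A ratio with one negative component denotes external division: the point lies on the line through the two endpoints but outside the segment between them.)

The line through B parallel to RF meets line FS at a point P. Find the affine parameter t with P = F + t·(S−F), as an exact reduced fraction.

t = 29/60

Choose coordinates S = (0, 0), B = (1, 0), E = (0, 1), F = (4, 2).
1. C lies on line SE with SC:CE = 5:3 ⇒ C = (0, 5/8)
2. R lies on line SC with SR:RC = 3:(-4) ⇒ R = (0, -15/8)
through B parallel to RF: direction (4, 31/8); meets FS at P = (31/15, 31/30)
P = F + t·(S−F) with t = 29/60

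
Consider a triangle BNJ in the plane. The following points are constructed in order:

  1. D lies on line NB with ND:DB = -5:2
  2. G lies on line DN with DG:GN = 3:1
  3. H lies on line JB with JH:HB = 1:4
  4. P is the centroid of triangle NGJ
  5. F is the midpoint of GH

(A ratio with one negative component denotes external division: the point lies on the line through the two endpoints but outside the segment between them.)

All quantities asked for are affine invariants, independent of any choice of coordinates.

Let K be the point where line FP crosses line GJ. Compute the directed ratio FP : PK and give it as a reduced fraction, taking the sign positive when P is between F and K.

FP:PK = -71/50

Assign B = (0, 0), N = (1, 0), J = (0, 1) — the answer is frame-independent, so this choice is without loss of generality.
1. D lies on line NB with ND:DB = -5:2 ⇒ D = (-2/3, 0)
2. G lies on line DN with DG:GN = 3:1 ⇒ G = (7/12, 0)
3. H lies on line JB with JH:HB = 1:4 ⇒ H = (0, 4/5)
4. P is the centroid of triangle NGJ ⇒ P = (19/36, 1/3)
5. F is the midpoint of GH ⇒ F = (7/24, 2/5)
line FP meets GJ at K = (77/213, 27/71)
P = F + t·(K−F) with t = 71/21, so FP:PK = 71/21:-50/21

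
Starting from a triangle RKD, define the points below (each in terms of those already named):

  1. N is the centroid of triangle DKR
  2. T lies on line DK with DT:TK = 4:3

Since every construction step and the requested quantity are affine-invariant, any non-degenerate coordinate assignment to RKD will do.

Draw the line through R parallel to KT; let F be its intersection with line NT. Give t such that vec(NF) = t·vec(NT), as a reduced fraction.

t = -2

Set R = (0, 0), K = (1, 0), D = (0, 1); any affine frame gives the same invariant.
1. N is the centroid of triangle DKR ⇒ N = (1/3, 1/3)
2. T lies on line DK with DT:TK = 4:3 ⇒ T = (4/7, 3/7)
through R parallel to KT: direction (-3/7, 3/7); meets NT at F = (-1/7, 1/7)
F = N + t·(T−N) with t = -2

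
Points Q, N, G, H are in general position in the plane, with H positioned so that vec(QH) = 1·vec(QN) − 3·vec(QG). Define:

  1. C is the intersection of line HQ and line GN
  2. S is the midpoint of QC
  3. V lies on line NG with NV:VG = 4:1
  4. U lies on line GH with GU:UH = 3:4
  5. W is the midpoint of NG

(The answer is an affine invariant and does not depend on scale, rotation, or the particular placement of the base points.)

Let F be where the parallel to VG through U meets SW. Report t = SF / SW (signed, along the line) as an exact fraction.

t = -11/7

Set Q = (0, 0), N = (1, 0), G = (0, 1), H = (1, -3); any affine frame gives the same invariant.
1. C is the intersection of line HQ and line GN ⇒ C = (-1/2, 3/2)
2. S is the midpoint of QC ⇒ S = (-1/4, 3/4)
3. V lies on line NG with NV:VG = 4:1 ⇒ V = (1/5, 4/5)
4. U lies on line GH with GU:UH = 3:4 ⇒ U = (3/7, -5/7)
5. W is the midpoint of NG ⇒ W = (1/2, 1/2)
through U parallel to VG: direction (-1/5, 1/5); meets SW at F = (-10/7, 8/7)
F = S + t·(W−S) with t = -11/7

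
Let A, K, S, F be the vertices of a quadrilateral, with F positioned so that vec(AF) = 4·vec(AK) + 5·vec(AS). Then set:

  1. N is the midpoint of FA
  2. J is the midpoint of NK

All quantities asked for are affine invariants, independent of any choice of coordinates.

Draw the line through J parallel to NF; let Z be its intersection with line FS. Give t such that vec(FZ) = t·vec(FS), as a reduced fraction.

t = -5/8

Choose coordinates A = (0, 0), K = (1, 0), S = (0, 1), F = (4, 5).
1. N is the midpoint of FA ⇒ N = (2, 5/2)
2. J is the midpoint of NK ⇒ J = (3/2, 5/4)
through J parallel to NF: direction (2, 5/2); meets FS at Z = (13/2, 15/2)
Z = F + t·(S−F) with t = -5/8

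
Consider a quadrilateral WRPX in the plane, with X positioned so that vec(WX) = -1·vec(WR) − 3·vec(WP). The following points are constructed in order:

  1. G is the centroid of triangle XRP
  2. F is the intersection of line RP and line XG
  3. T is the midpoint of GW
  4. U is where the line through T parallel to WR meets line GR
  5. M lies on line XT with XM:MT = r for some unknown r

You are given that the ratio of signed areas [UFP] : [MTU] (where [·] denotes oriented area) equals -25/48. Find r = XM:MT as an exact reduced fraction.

Choose coordinates W = (0, 0), R = (1, 0), P = (0, 1), X = (-1, -3).
1. G is the centroid of triangle XRP ⇒ G = (0, -2/3)
2. F is the intersection of line RP and line XG ⇒ F = (1/2, 1/2)
3. T is the midpoint of GW ⇒ T = (0, -1/3)
4. U is where the line through T parallel to WR meets line GR ⇒ U = (1/2, -1/3)
5. With XM:MT = r, write λ = r/(r+1) so M = X + λ·(T−X); M is affine-linear in λ
Every point depending on M is an affine combination of M and λ-independent points, so each such coordinate is linear in λ; the λ² term in each signed area is a multiple of (T−X)×(T−X) = 0, so 2·[UFP] and 2·[MTU] are each linear in λ. Evaluating at λ=0 and λ=1:
  2·[UFP] = 5/12,   2·[MTU] = 4/3·λ − 4/3
So [UFP]:[MTU] = (5/12) / (4/3·λ − 4/3). Setting this equal to -25/48:
  5/12 = -25/48·(4/3·λ − 4/3)  ⇒  λ = 2/5
Then r = λ/(1−λ) = (2/5)/(3/5) = 2/3. Check: with r = 2/3, M = (-3/5, -29/15) and [UFP]:[MTU] = -25/48 as required.

r = 2/3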